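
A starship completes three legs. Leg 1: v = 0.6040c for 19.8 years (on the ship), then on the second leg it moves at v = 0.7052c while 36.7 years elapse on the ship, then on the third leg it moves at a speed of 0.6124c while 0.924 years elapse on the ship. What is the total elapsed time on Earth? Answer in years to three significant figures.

Leg 1: γ = 1/√(1 − 0.6040²) = 1/√0.6352 = 1.255; Δt_1 = 1.255 × 19.8 = 24.84 years.
Leg 2: γ = 1/√(1 − 0.7052²) = 1/√0.5027 = 1.410; Δt_2 = 1.410 × 36.7 = 51.76 years.
Leg 3: γ = 1/√(1 − 0.6124²) = 1/√0.6250 = 1.265; Δt_3 = 1.265 × 0.924 = 1.169 years.
Total: 24.84 + 51.76 + 1.169 years.

Δt = 77.8 years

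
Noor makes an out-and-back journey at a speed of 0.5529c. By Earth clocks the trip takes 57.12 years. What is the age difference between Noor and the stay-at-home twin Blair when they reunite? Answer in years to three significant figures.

Δt − τ = 9.52 years

γ = 1/√(1 − 0.5529²) = 1/√0.6943 = 1.200
Noor's elapsed proper time: τ = 57.12/1.200 = 47.60 years.
Age gap = Δt − τ = 57.12 − 47.60 years.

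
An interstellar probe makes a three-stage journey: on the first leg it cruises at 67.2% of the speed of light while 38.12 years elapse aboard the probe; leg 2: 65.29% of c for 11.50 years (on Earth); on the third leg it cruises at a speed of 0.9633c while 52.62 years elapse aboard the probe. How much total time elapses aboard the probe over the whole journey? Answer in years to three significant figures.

Leg 1: 38.12 years is already measured aboard the probe.
Leg 2: β = 0.6529; γ = 1/√(1 − 0.6529²) = 1/√0.5737 = 1.320; τ_2 = 11.50/1.320 = 8.711 years.
Leg 3: 52.62 years is already measured aboard the probe.
Total: 38.12 + 8.711 + 52.62 years.

τ = 99.5 years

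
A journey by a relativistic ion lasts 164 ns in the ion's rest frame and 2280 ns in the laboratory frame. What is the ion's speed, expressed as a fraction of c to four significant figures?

The proper time is measured in the ion's rest frame (both events occur at the ion's location); Δt is measured in the laboratory frame. γ = Δt/τ = 2280/164 = 13.90.
β = √(1 − 1/γ²) = √(1 − 0.005174) = √0.9948

v = 0.9974c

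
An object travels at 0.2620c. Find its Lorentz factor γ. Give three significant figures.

γ = 1.04

γ = 1/√(1 − 0.2620²) = 1/√0.9314 = 1.036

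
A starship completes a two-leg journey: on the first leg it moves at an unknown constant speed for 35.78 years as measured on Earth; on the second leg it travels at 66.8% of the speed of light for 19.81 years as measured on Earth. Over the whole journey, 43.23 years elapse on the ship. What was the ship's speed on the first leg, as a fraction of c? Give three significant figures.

Leg 1: speed unknown; τ_1 = 35.78/γ_1.
Leg 2: β = 0.668; γ = 1/√(1 − 0.668²) = 1/√0.5538 = 1.344; τ_2 = 19.81/1.344 = 14.74 years.
Total proper time: τ_1 + 14.74 = 43.23, so τ_1 = 43.23 − 14.74 = 28.49 years.
γ_1 = 35.78/28.49 = 1.256; β = √(1 − 1/γ²) = √0.3661.

β = 0.605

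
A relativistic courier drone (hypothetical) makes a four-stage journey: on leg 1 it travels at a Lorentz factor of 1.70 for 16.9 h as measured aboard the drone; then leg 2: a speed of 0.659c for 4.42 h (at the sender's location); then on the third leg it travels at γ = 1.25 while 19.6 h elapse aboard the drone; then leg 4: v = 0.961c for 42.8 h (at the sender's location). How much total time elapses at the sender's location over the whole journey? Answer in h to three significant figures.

Leg 1: γ = 1.70; Δt_1 = 1.700 × 16.9 = 28.73 h.
Leg 2: 4.42 h is already measured at the sender's location.
Leg 3: γ = 1.25; Δt_3 = 1.250 × 19.6 = 24.50 h.
Leg 4: 42.8 h is already measured at the sender's location.
Total: 28.73 + 4.420 + 24.50 + 42.80 h.

Δt = 100 h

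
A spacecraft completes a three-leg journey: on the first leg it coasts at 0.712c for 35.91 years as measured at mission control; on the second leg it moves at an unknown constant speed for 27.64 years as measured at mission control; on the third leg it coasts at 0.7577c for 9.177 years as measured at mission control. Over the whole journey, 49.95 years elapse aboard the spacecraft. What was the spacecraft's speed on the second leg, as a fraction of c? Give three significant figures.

β = 0.735

Leg 1: γ = 1/√(1 − 0.712²) = 1/√0.4931 = 1.424; τ_1 = 35.91/1.424 = 25.22 years.
Leg 2: speed unknown; τ_2 = 27.64/γ_2.
Leg 3: γ = 1/√(1 − 0.7577²) = 1/√0.4259 = 1.532; τ_3 = 9.177/1.532 = 5.989 years.
Total proper time: 25.22 + τ_2 + 5.989 = 49.95, so τ_2 = 49.95 − 31.20 = 18.75 years.
γ_2 = 27.64/18.75 = 1.474; β = √(1 − 1/γ²) = √0.5400.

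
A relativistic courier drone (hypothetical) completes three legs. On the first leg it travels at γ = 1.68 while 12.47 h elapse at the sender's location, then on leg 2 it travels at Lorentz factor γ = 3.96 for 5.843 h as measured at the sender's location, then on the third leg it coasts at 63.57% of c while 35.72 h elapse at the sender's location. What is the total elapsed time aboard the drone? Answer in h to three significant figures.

Leg 1: γ = 1.68; τ_1 = 12.47/1.680 = 7.423 h.
Leg 2: γ = 3.96; τ_2 = 5.843/3.960 = 1.476 h.
Leg 3: β = 0.6357; γ = 1/√(1 − 0.6357²) = 1/√0.5959 = 1.295; τ_3 = 35.72/1.295 = 27.57 h.
Total: 7.423 + 1.476 + 27.57 h.

τ = 36.5 h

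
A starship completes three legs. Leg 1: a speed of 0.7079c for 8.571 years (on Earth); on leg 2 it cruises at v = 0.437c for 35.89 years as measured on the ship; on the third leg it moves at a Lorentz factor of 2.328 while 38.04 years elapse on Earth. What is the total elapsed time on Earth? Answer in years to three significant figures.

Δt = 86.5 years

Leg 1: 8.571 years is already measured on Earth.
Leg 2: γ = 1/√(1 − 0.437²) = 1/√0.8090 = 1.112; Δt_2 = 1.112 × 35.89 = 39.90 years.
Leg 3: 38.04 years is already measured on Earth.
Total: 8.571 + 39.90 + 38.04 years.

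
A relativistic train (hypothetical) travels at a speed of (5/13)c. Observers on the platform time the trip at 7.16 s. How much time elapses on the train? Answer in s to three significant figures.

γ = 1/√(1 − (5/13)²) = 13/12 ≈ 1.083
The interval measured on the platform is the dilated one; the clock on the train measures the proper time τ = Δt/γ = 7.16/1.083 s.

τ = 6.61 s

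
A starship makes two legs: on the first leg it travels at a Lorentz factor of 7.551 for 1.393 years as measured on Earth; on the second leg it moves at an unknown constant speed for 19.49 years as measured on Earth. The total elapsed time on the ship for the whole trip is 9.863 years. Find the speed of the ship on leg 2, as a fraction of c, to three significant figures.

β = 0.868

Leg 1: γ = 7.551; τ_1 = 1.393/7.551 = 0.1845 years.
Leg 2: speed unknown; τ_2 = 19.49/γ_2.
Total proper time: 0.1845 + τ_2 = 9.863, so τ_2 = 9.863 − 0.1845 = 9.679 years.
γ_2 = 19.49/9.679 = 2.014; β = √(1 − 1/γ²) = √0.7534.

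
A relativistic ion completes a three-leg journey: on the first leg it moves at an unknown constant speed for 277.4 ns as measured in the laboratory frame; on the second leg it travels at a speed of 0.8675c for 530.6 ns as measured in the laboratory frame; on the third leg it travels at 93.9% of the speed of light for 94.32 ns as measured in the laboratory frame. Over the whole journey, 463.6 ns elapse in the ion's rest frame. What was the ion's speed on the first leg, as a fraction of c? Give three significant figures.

Leg 1: speed unknown; τ_1 = 277.4/γ_1.
Leg 2: γ = 1/√(1 − 0.8675²) = 1/√0.2474 = 2.010; τ_2 = 530.6/2.010 = 263.9 ns.
Leg 3: β = 0.939; γ = 1/√(1 − 0.939²) = 1/√0.1183 = 2.908; τ_3 = 94.32/2.908 = 32.44 ns.
Total proper time: τ_1 + 263.9 + 32.44 = 463.6, so τ_1 = 463.6 − 296.4 = 167.2 ns.
γ_1 = 277.4/167.2 = 1.659; β = √(1 − 1/γ²) = √0.6366.

β = 0.798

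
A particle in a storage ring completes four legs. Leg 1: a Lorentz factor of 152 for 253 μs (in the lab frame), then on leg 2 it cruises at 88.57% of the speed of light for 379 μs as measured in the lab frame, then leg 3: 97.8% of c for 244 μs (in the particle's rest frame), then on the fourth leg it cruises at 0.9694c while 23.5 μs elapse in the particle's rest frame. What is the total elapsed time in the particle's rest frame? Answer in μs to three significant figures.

Leg 1: γ = 152; τ_1 = 253/152.0 = 1.664 μs.
Leg 2: β = 0.8857; γ = 1/√(1 − 0.8857²) = 1/√0.2155 = 2.154; τ_2 = 379/2.154 = 176.0 μs.
Leg 3: 244 μs is already measured in the particle's rest frame.
Leg 4: 23.5 μs is already measured in the particle's rest frame.
Total: 1.664 + 176.0 + 244.0 + 23.50 μs.

τ = 445 μs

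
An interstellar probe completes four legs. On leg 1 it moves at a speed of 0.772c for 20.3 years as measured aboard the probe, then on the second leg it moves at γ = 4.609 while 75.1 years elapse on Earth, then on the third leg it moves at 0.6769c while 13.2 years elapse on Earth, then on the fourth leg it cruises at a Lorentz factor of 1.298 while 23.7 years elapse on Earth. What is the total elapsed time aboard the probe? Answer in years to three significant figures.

τ = 64.6 years

Leg 1: 20.3 years is already measured aboard the probe.
Leg 2: γ = 4.609; τ_2 = 75.1/4.609 = 16.29 years.
Leg 3: γ = 1/√(1 − 0.6769²) = 1/√0.5418 = 1.359; τ_3 = 13.2/1.359 = 9.716 years.
Leg 4: γ = 1.298; τ_4 = 23.7/1.298 = 18.26 years.
Total: 20.30 + 16.29 + 9.716 + 18.26 years.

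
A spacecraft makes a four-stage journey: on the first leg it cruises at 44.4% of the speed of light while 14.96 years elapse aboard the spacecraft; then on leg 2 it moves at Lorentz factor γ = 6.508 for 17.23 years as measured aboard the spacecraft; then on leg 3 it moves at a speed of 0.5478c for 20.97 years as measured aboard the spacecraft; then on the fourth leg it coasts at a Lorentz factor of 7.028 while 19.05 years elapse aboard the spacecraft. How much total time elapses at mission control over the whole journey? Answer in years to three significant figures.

Δt = 288 years

Leg 1: β = 0.444; γ = 1/√(1 − 0.444²) = 1/√0.8029 = 1.116; Δt_1 = 1.116 × 14.96 = 16.70 years.
Leg 2: γ = 6.508; Δt_2 = 6.508 × 17.23 = 112.1 years.
Leg 3: γ = 1/√(1 − 0.5478²) = 1/√0.6999 = 1.195; Δt_3 = 1.195 × 20.97 = 25.07 years.
Leg 4: γ = 7.028; Δt_4 = 7.028 × 19.05 = 133.9 years.
Total: 16.70 + 112.1 + 25.07 + 133.9 years.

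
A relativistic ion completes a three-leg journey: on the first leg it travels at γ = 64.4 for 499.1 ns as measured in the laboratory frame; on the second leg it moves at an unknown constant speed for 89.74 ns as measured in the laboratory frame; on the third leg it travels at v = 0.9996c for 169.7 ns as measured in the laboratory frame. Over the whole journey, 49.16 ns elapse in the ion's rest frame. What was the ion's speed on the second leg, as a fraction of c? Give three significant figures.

Leg 1: γ = 64.4; τ_1 = 499.1/64.40 = 7.750 ns.
Leg 2: speed unknown; τ_2 = 89.74/γ_2.
Leg 3: γ = 1/√(1 − 0.9996²) = 1/√7.998×10⁻⁴ = 35.36; τ_3 = 169.7/35.36 = 4.799 ns.
Total proper time: 7.750 + τ_2 + 4.799 = 49.16, so τ_2 = 49.16 − 12.55 = 36.61 ns.
γ_2 = 89.74/36.61 = 2.451; β = √(1 − 1/γ²) = √0.8336.

β = 0.913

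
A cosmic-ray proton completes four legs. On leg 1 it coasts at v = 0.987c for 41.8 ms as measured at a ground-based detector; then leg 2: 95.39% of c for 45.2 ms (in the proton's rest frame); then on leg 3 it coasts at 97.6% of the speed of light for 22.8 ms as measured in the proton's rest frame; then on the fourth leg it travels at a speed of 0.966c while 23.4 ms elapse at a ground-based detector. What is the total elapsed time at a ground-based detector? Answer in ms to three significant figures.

Δt = 321 ms

Leg 1: 41.8 ms is already measured at a ground-based detector.
Leg 2: β = 0.9539; γ = 1/√(1 − 0.9539²) = 1/√0.09007 = 3.332; Δt_2 = 3.332 × 45.2 = 150.6 ms.
Leg 3: β = 0.976; γ = 1/√(1 − 0.976²) = 1/√0.04742 = 4.592; Δt_3 = 4.592 × 22.8 = 104.7 ms.
Leg 4: 23.4 ms is already measured at a ground-based detector.
Total: 41.80 + 150.6 + 104.7 + 23.40 ms.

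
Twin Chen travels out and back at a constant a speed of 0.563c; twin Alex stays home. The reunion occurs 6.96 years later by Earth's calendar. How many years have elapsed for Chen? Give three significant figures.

γ = 1/√(1 − 0.563²) = 1/√0.6830 = 1.210
Chen's clock measures proper time along the trip: τ = Δt/γ = 6.96/1.210 years.

τ = 5.75 years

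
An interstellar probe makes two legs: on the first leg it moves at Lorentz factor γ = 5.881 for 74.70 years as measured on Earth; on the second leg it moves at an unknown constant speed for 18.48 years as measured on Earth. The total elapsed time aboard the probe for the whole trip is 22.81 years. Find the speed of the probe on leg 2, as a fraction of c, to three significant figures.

β = 0.837

Leg 1: γ = 5.881; τ_1 = 74.70/5.881 = 12.70 years.
Leg 2: speed unknown; τ_2 = 18.48/γ_2.
Total proper time: 12.70 + τ_2 = 22.81, so τ_2 = 22.81 − 12.70 = 10.11 years.
γ_2 = 18.48/10.11 = 1.828; β = √(1 − 1/γ²) = √0.7008.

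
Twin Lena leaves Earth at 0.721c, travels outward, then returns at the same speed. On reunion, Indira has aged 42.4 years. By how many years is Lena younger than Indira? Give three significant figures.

γ = 1/√(1 − 0.721²) = 1/√0.4802 = 1.443
Lena's elapsed proper time: τ = 42.4/1.443 = 29.38 years.
Age gap = Δt − τ = 42.4 − 29.38 years.

Δt − τ = 13.0 years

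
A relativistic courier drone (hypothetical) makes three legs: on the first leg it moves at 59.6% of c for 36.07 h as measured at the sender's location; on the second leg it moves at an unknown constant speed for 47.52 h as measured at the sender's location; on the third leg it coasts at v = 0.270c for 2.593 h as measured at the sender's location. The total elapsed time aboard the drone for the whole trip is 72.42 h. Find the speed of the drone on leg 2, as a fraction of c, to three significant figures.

Leg 1: β = 0.596; γ = 1/√(1 − 0.596²) = 1/√0.6448 = 1.245; τ_1 = 36.07/1.245 = 28.96 h.
Leg 2: speed unknown; τ_2 = 47.52/γ_2.
Leg 3: γ = 1/√(1 − 0.270²) = 1/√0.9271 = 1.039; τ_3 = 2.593/1.039 = 2.497 h.
Total proper time: 28.96 + τ_2 + 2.497 = 72.42, so τ_2 = 72.42 − 31.46 = 40.96 h.
γ_2 = 47.52/40.96 = 1.160; β = √(1 − 1/γ²) = √0.2570.

β = 0.507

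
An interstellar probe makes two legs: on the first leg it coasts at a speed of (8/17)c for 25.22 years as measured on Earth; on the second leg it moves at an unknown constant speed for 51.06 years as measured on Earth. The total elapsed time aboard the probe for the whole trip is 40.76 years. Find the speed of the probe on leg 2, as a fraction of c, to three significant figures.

Leg 1: γ = 1/√(1 − (8/17)²) = 17/15 ≈ 1.133; τ_1 = 25.22/1.133 = 22.25 years.
Leg 2: speed unknown; τ_2 = 51.06/γ_2.
Total proper time: 22.25 + τ_2 = 40.76, so τ_2 = 40.76 − 22.25 = 18.51 years.
γ_2 = 51.06/18.51 = 2.759; β = √(1 − 1/γ²) = √0.8686.

β = 0.932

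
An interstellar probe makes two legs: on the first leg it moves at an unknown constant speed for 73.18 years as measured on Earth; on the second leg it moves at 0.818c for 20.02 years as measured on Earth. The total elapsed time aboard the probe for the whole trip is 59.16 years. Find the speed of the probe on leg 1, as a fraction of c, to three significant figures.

β = 0.759

Leg 1: speed unknown; τ_1 = 73.18/γ_1.
Leg 2: γ = 1/√(1 − 0.818²) = 1/√0.3309 = 1.738; τ_2 = 20.02/1.738 = 11.52 years.
Total proper time: τ_1 + 11.52 = 59.16, so τ_1 = 59.16 − 11.52 = 47.64 years.
γ_1 = 73.18/47.64 = 1.536; β = √(1 − 1/γ²) = √0.5761.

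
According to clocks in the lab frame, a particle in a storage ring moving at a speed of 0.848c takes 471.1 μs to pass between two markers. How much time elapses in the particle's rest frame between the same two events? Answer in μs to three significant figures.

γ = 1/√(1 − 0.848²) = 1/√0.2809 = 1.887
The interval measured in the lab frame is the dilated one; the clock in the particle's rest frame measures the proper time τ = Δt/γ = 471.1/1.887 μs.

τ = 250 μs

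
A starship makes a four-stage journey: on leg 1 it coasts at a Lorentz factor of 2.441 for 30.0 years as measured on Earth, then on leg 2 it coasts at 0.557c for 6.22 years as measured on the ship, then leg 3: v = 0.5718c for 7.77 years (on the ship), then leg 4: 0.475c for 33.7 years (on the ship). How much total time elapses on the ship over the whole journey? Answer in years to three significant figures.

Leg 1: γ = 2.441; τ_1 = 30.0/2.441 = 12.29 years.
Leg 2: 6.22 years is already measured on the ship.
Leg 3: 7.77 years is already measured on the ship.
Leg 4: 33.7 years is already measured on the ship.
Total: 12.29 + 6.220 + 7.770 + 33.70 years.

τ = 60.0 years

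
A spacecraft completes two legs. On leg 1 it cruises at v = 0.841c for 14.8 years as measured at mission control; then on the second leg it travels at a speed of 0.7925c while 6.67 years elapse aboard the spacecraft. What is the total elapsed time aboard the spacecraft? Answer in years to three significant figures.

τ = 14.7 years

Leg 1: γ = 1/√(1 − 0.841²) = 1/√0.2927 = 1.848; τ_1 = 14.8/1.848 = 8.007 years.
Leg 2: 6.67 years is already measured aboard the spacecraft.
Total: 8.007 + 6.670 years.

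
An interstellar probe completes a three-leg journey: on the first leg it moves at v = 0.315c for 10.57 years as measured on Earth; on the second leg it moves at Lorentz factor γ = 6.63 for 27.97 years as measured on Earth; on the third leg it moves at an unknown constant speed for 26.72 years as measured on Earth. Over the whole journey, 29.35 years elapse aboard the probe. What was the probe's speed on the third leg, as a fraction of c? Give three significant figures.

β = 0.825

Leg 1: γ = 1/√(1 − 0.315²) = 1/√0.9008 = 1.054; τ_1 = 10.57/1.054 = 10.03 years.
Leg 2: γ = 6.63; τ_2 = 27.97/6.630 = 4.219 years.
Leg 3: speed unknown; τ_3 = 26.72/γ_3.
Total proper time: 10.03 + 4.219 + τ_3 = 29.35, so τ_3 = 29.35 − 14.25 = 15.10 years.
γ_3 = 26.72/15.10 = 1.770; β = √(1 − 1/γ²) = √0.6807.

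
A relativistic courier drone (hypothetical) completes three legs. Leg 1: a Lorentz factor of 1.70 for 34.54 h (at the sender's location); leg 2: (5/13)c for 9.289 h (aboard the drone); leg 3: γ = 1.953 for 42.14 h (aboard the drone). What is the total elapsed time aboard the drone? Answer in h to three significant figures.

τ = 71.7 h

Leg 1: γ = 1.70; τ_1 = 34.54/1.700 = 20.32 h.
Leg 2: 9.289 h is already measured aboard the drone.
Leg 3: 42.14 h is already measured aboard the drone.
Total: 20.32 + 9.289 + 42.14 h.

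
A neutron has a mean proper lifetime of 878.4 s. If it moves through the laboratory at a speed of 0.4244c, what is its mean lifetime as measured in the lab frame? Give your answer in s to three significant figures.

Δt = 970 s

γ = 1/√(1 − 0.4244²) = 1/√0.8199 = 1.104
The rest-frame lifetime is the proper time; the lab measures the dilated interval Δt = γτ₀ = 1.104 × 878.4 s.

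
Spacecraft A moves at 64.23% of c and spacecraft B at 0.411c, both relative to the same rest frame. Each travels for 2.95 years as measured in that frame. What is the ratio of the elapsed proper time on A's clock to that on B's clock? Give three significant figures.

τ_A/τ_B = 0.841

A: β = 0.6423; γ = 1/√(1 − 0.6423²) = 1/√0.5875 = 1.305. B: γ = 1/√(1 − 0.411²) = 1/√0.8311 = 1.097.
τ_A/τ_B = γ_B/γ_A = 1.097/1.305 = 0.8407, so τ_A/τ_B = 0.8407.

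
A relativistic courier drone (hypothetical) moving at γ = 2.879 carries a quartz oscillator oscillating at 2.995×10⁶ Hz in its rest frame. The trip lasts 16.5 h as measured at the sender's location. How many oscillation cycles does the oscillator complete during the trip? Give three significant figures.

N = 6.18×10¹⁰

γ = 2.879
The oscillator's own cycle count is N = f × τ where τ is the proper time aboard the drone. τ = Δt/γ = 16.5/2.879 = 5.731 h = 2.063×10⁴ s.
N = 2.995×10⁶ × 2.063×10⁴ = 6.179×10¹⁰.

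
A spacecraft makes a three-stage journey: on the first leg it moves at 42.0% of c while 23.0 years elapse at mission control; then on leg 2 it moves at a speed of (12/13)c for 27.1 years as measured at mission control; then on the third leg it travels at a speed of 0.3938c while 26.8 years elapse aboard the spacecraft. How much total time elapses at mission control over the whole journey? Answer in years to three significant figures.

Δt = 79.3 years

Leg 1: 23.0 years is already measured at mission control.
Leg 2: 27.1 years is already measured at mission control.
Leg 3: γ = 1/√(1 − 0.3938²) = 1/√0.8449 = 1.088; Δt_3 = 1.088 × 26.8 = 29.16 years.
Total: 23.00 + 27.10 + 29.16 years.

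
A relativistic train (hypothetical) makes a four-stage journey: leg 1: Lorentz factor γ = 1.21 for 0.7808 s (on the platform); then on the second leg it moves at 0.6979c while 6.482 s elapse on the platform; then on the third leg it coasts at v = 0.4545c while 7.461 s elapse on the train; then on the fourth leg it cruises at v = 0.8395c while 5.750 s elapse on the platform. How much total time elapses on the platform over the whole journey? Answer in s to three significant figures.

Δt = 21.4 s

Leg 1: 0.7808 s is already measured on the platform.
Leg 2: 6.482 s is already measured on the platform.
Leg 3: γ = 1/√(1 − 0.4545²) = 1/√0.7934 = 1.123; Δt_3 = 1.123 × 7.461 = 8.376 s.
Leg 4: 5.750 s is already measured on the platform.
Total: 0.7808 + 6.482 + 8.376 + 5.750 s.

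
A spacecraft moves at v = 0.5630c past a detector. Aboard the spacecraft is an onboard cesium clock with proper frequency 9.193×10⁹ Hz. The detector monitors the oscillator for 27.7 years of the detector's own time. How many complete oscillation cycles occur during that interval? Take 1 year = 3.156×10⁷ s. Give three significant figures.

γ = 1/√(1 − 0.5630²) = 1/√0.6830 = 1.210
During 27.7 years of lab time, the oscillator's proper time advances by τ = Δt/γ = 27.7/1.210 = 22.89 years = 7.225×10⁸ s.
N = f × τ = 9.193×10⁹ × 7.225×10⁸ = 6.642×10¹⁸.

N = 6.64×10¹⁸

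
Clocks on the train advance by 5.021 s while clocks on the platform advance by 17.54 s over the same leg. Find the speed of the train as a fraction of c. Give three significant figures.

The proper time is measured on the train (both events occur at the train's location); Δt is measured on the platform. γ = Δt/τ = 17.54/5.021 = 3.493.
β = √(1 − 1/γ²) = √(1 − 0.08194) = √0.9181

v = 0.958c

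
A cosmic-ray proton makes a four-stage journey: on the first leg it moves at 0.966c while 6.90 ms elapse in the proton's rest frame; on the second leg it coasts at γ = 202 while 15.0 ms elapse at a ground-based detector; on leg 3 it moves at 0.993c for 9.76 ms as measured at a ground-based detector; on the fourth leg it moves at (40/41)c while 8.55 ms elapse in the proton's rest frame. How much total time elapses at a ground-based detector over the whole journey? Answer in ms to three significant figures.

Leg 1: γ = 1/√(1 − 0.966²) = 1/√0.06684 = 3.868; Δt_1 = 3.868 × 6.90 = 26.69 ms.
Leg 2: 15.0 ms is already measured at a ground-based detector.
Leg 3: 9.76 ms is already measured at a ground-based detector.
Leg 4: γ = 1/√(1 − (40/41)²) = 41/9 ≈ 4.556; Δt_4 = 4.556 × 8.55 = 38.95 ms.
Total: 26.69 + 15.00 + 9.760 + 38.95 ms.

Δt = 90.4 ms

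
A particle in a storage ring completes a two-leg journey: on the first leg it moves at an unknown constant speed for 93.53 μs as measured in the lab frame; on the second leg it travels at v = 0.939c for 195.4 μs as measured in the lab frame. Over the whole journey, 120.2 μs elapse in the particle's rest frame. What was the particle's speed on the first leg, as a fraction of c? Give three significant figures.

Leg 1: speed unknown; τ_1 = 93.53/γ_1.
Leg 2: γ = 1/√(1 − 0.939²) = 1/√0.1183 = 2.908; τ_2 = 195.4/2.908 = 67.20 μs.
Total proper time: τ_1 + 67.20 = 120.2, so τ_1 = 120.2 − 67.20 = 53.00 μs.
γ_1 = 93.53/53.00 = 1.765; β = √(1 − 1/γ²) = √0.6789.

β = 0.824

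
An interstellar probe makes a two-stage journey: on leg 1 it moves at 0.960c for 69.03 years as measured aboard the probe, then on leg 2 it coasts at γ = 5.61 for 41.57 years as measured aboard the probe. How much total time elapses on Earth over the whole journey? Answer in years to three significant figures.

Leg 1: γ = 1/√(1 − 0.960²) = 25/7 ≈ 3.571; Δt_1 = 3.571 × 69.03 = 246.5 years.
Leg 2: γ = 5.61; Δt_2 = 5.610 × 41.57 = 233.2 years.
Total: 246.5 + 233.2 years.

Δt = 480 years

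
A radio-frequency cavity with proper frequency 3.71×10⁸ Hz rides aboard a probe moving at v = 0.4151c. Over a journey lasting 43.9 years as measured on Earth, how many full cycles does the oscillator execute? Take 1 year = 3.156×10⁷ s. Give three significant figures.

N = 4.68×10¹⁷

γ = 1/√(1 − 0.4151²) = 1/√0.8277 = 1.099
The oscillator's own cycle count is N = f × τ where τ is the proper time aboard the probe. τ = Δt/γ = 43.9/1.099 = 39.94 years = 1.260×10⁹ s.
N = 3.71×10⁸ × 1.260×10⁹ = 4.676×10¹⁷.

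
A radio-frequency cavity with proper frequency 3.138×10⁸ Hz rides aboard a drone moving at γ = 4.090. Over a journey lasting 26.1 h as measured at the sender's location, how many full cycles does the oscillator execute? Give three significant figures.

N = 7.21×10¹²

γ = 4.090
The oscillator's own cycle count is N = f × τ where τ is the proper time aboard the drone. τ = Δt/γ = 26.1/4.090 = 6.381 h = 2.297×10⁴ s.
N = 3.138×10⁸ × 2.297×10⁴ = 7.209×10¹².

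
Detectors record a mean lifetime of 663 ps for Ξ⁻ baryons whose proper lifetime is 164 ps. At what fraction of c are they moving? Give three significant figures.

γ = Δt/τ₀ = 663/164 = 4.043
β = √(1 − 1/γ²) = √(1 − 0.06119) = √0.9388

v = 0.969c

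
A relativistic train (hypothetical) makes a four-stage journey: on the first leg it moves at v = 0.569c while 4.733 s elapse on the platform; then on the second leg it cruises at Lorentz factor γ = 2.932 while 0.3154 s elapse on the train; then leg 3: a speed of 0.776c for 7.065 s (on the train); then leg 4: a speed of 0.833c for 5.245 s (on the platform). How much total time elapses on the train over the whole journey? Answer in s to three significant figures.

τ = 14.2 s

Leg 1: γ = 1/√(1 − 0.569²) = 1/√0.6762 = 1.216; τ_1 = 4.733/1.216 = 3.892 s.
Leg 2: 0.3154 s is already measured on the train.
Leg 3: 7.065 s is already measured on the train.
Leg 4: γ = 1/√(1 − 0.833²) = 1/√0.3061 = 1.807; τ_4 = 5.245/1.807 = 2.902 s.
Total: 3.892 + 0.3154 + 7.065 + 2.902 s.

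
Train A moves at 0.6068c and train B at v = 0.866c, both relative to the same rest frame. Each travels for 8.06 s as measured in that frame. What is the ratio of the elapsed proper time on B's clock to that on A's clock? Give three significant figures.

A: γ = 1/√(1 − 0.6068²) = 1/√0.6318 = 1.258. B: γ = 1/√(1 − 0.866²) = 1/√0.2500 = 2.000.
τ_A/τ_B = γ_B/γ_A = 2.000/1.258 = 1.590, so τ_B/τ_A = 0.6291.

τ_B/τ_A = 0.629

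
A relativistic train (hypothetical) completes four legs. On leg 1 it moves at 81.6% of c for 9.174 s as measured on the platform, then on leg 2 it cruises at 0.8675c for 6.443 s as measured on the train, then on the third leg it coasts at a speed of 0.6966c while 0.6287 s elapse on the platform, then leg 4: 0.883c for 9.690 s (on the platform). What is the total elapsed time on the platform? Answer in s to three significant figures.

Δt = 32.4 s

Leg 1: 9.174 s is already measured on the platform.
Leg 2: γ = 1/√(1 − 0.8675²) = 1/√0.2474 = 2.010; Δt_2 = 2.010 × 6.443 = 12.95 s.
Leg 3: 0.6287 s is already measured on the platform.
Leg 4: 9.690 s is already measured on the platform.
Total: 9.174 + 12.95 + 0.6287 + 9.690 s.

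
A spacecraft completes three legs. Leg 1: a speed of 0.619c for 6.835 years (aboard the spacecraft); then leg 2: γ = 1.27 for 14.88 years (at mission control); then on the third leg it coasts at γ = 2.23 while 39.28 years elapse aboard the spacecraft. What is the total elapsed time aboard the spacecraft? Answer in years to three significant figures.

Leg 1: 6.835 years is already measured aboard the spacecraft.
Leg 2: γ = 1.27; τ_2 = 14.88/1.270 = 11.72 years.
Leg 3: 39.28 years is already measured aboard the spacecraft.
Total: 6.835 + 11.72 + 39.28 years.

τ = 57.8 years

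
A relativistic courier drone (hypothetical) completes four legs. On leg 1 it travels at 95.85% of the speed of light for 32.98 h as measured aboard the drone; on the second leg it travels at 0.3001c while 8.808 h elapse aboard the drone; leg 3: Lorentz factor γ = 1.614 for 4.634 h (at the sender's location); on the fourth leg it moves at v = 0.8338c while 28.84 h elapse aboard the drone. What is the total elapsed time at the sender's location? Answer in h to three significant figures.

Δt = 182 h

Leg 1: β = 0.9585; γ = 1/√(1 − 0.9585²) = 1/√0.08128 = 3.508; Δt_1 = 3.508 × 32.98 = 115.7 h.
Leg 2: γ = 1/√(1 − 0.3001²) = 1/√0.9099 = 1.048; Δt_2 = 1.048 × 8.808 = 9.234 h.
Leg 3: 4.634 h is already measured at the sender's location.
Leg 4: γ = 1/√(1 − 0.8338²) = 1/√0.3048 = 1.811; Δt_4 = 1.811 × 28.84 = 52.24 h.
Total: 115.7 + 9.234 + 4.634 + 52.24 h.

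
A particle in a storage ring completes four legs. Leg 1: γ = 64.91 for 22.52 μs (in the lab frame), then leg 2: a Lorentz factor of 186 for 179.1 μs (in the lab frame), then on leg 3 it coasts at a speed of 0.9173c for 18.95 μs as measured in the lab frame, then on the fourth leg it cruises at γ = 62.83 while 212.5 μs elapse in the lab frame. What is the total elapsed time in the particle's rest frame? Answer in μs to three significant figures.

Leg 1: γ = 64.91; τ_1 = 22.52/64.91 = 0.3469 μs.
Leg 2: γ = 186; τ_2 = 179.1/186.0 = 0.9629 μs.
Leg 3: γ = 1/√(1 − 0.9173²) = 1/√0.1586 = 2.511; τ_3 = 18.95/2.511 = 7.546 μs.
Leg 4: γ = 62.83; τ_4 = 212.5/62.83 = 3.382 μs.
Total: 0.3469 + 0.9629 + 7.546 + 3.382 μs.

τ = 12.2 μs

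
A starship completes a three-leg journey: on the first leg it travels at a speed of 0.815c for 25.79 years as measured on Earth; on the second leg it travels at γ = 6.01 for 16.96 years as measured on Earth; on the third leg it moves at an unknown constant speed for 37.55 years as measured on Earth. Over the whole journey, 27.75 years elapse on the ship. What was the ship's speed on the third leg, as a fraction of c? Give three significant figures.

Leg 1: γ = 1/√(1 − 0.815²) = 1/√0.3358 = 1.726; τ_1 = 25.79/1.726 = 14.94 years.
Leg 2: γ = 6.01; τ_2 = 16.96/6.010 = 2.822 years.
Leg 3: speed unknown; τ_3 = 37.55/γ_3.
Total proper time: 14.94 + 2.822 + τ_3 = 27.75, so τ_3 = 27.75 − 17.77 = 9.984 years.
γ_3 = 37.55/9.984 = 3.761; β = √(1 − 1/γ²) = √0.9293.

β = 0.964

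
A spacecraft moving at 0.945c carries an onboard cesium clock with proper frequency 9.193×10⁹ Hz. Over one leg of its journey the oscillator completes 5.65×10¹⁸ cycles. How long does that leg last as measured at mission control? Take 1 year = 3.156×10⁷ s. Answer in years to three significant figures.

γ = 1/√(1 − 0.945²) = 1/√0.1070 = 3.057
Proper time for N cycles: τ = N/f = 5.65×10¹⁸/(9.193×10⁹) = 6.146×10⁸ s = 19.47 years.
Lab-frame duration Δt = γτ = 3.057 × 19.47 = 59.54 years.

Δt = 59.5 years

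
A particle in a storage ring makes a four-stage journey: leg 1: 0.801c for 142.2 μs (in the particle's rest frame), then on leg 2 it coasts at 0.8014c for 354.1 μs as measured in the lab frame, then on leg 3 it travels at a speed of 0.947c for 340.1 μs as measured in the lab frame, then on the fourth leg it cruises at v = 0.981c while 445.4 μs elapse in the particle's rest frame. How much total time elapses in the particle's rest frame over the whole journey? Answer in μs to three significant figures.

Leg 1: 142.2 μs is already measured in the particle's rest frame.
Leg 2: γ = 1/√(1 − 0.8014²) = 1/√0.3578 = 1.672; τ_2 = 354.1/1.672 = 211.8 μs.
Leg 3: γ = 1/√(1 − 0.947²) = 1/√0.1032 = 3.113; τ_3 = 340.1/3.113 = 109.3 μs.
Leg 4: 445.4 μs is already measured in the particle's rest frame.
Total: 142.2 + 211.8 + 109.3 + 445.4 μs.

τ = 909 μs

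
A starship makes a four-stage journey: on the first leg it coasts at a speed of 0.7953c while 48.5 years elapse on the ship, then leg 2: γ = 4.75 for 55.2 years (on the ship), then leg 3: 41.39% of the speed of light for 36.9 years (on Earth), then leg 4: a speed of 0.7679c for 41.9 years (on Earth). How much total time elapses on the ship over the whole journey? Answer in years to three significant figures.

Leg 1: 48.5 years is already measured on the ship.
Leg 2: 55.2 years is already measured on the ship.
Leg 3: β = 0.4139; γ = 1/√(1 − 0.4139²) = 1/√0.8287 = 1.099; τ_3 = 36.9/1.099 = 33.59 years.
Leg 4: γ = 1/√(1 − 0.7679²) = 1/√0.4103 = 1.561; τ_4 = 41.9/1.561 = 26.84 years.
Total: 48.50 + 55.20 + 33.59 + 26.84 years.

τ = 164 years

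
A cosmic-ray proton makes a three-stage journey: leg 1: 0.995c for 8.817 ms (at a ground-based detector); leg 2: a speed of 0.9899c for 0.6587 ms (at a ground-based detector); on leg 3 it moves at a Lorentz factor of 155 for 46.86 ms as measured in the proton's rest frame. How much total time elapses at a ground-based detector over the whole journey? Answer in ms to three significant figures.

Leg 1: 8.817 ms is already measured at a ground-based detector.
Leg 2: 0.6587 ms is already measured at a ground-based detector.
Leg 3: γ = 155; Δt_3 = 155.0 × 46.86 = 7263 ms.
Total: 8.817 + 0.6587 + 7263 ms.

Δt = 7270 ms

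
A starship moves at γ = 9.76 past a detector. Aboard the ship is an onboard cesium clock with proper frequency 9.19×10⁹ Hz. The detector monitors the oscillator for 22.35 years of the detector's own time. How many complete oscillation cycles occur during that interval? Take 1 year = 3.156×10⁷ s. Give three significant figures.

γ = 9.76
During 22.35 years of lab time, the oscillator's proper time advances by τ = Δt/γ = 22.35/9.760 = 2.290 years = 7.227×10⁷ s.
N = f × τ = 9.19×10⁹ × 7.227×10⁷ = 6.642×10¹⁷.

N = 6.64×10¹⁷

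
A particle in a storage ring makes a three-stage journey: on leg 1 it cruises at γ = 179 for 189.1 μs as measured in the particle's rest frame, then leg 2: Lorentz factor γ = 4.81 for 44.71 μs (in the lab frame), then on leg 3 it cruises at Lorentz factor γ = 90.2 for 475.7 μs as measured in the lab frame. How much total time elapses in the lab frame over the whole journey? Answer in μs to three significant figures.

Leg 1: γ = 179; Δt_1 = 179.0 × 189.1 = 3.385×10⁴ μs.
Leg 2: 44.71 μs is already measured in the lab frame.
Leg 3: 475.7 μs is already measured in the lab frame.
Total: 3.385×10⁴ + 44.71 + 475.7 μs.

Δt = 3.44×10⁴ μs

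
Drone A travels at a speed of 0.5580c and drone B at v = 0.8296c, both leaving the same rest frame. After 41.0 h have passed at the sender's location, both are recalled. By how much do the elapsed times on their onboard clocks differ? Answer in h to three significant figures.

|τ_A − τ_B| = 11.1 h

A: γ = 1/√(1 − 0.5580²) = 1/√0.6886 = 1.205; τ_A = 41.0/1.205 = 34.02 h.
B: γ = 1/√(1 − 0.8296²) = 1/√0.3118 = 1.791; τ_B = 41.0/1.791 = 22.89 h.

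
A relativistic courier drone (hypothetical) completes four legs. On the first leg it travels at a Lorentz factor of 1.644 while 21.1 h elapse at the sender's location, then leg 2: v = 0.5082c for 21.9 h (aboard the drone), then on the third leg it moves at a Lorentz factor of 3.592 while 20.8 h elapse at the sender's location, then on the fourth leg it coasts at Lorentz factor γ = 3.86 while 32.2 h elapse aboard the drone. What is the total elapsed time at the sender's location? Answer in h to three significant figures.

Leg 1: 21.1 h is already measured at the sender's location.
Leg 2: γ = 1/√(1 − 0.5082²) = 1/√0.7417 = 1.161; Δt_2 = 1.161 × 21.9 = 25.43 h.
Leg 3: 20.8 h is already measured at the sender's location.
Leg 4: γ = 3.86; Δt_4 = 3.860 × 32.2 = 124.3 h.
Total: 21.10 + 25.43 + 20.80 + 124.3 h.

Δt = 192 h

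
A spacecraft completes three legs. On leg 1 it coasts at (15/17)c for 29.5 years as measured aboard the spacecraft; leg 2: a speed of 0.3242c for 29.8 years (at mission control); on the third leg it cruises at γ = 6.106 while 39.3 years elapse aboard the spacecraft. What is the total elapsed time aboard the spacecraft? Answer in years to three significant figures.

τ = 97.0 years

Leg 1: 29.5 years is already measured aboard the spacecraft.
Leg 2: γ = 1/√(1 − 0.3242²) = 1/√0.8949 = 1.057; τ_2 = 29.8/1.057 = 28.19 years.
Leg 3: 39.3 years is already measured aboard the spacecraft.
Total: 29.50 + 28.19 + 39.30 years.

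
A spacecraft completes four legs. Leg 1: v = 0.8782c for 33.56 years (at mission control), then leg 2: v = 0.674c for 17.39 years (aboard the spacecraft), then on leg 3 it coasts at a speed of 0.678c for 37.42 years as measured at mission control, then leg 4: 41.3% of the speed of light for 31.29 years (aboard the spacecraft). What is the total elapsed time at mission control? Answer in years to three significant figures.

Leg 1: 33.56 years is already measured at mission control.
Leg 2: γ = 1/√(1 − 0.674²) = 1/√0.5457 = 1.354; Δt_2 = 1.354 × 17.39 = 23.54 years.
Leg 3: 37.42 years is already measured at mission control.
Leg 4: β = 0.413; γ = 1/√(1 − 0.413²) = 1/√0.8294 = 1.098; Δt_4 = 1.098 × 31.29 = 34.36 years.
Total: 33.56 + 23.54 + 37.42 + 34.36 years.

Δt = 129 years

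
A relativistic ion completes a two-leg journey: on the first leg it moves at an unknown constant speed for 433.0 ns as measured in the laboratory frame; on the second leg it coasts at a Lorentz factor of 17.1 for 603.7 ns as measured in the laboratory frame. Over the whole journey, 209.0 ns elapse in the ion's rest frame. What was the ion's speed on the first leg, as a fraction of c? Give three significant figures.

β = 0.916

Leg 1: speed unknown; τ_1 = 433.0/γ_1.
Leg 2: γ = 17.1; τ_2 = 603.7/17.10 = 35.30 ns.
Total proper time: τ_1 + 35.30 = 209.0, so τ_1 = 209.0 − 35.30 = 173.7 ns.
γ_1 = 433.0/173.7 = 2.493; β = √(1 − 1/γ²) = √0.8391.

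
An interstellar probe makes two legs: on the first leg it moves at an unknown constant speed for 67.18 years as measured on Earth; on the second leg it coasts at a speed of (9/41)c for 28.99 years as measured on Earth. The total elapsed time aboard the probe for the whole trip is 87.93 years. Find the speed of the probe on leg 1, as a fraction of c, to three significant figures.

β = 0.460

Leg 1: speed unknown; τ_1 = 67.18/γ_1.
Leg 2: γ = 1/√(1 − (9/41)²) = 41/40 = 1.025; τ_2 = 28.99/1.025 = 28.28 years.
Total proper time: τ_1 + 28.28 = 87.93, so τ_1 = 87.93 − 28.28 = 59.65 years.
γ_1 = 67.18/59.65 = 1.126; β = √(1 − 1/γ²) = √0.2117.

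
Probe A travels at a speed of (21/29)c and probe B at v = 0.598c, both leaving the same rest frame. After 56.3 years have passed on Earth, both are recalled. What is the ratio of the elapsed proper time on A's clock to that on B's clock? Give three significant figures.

τ_A/τ_B = 0.860

A: γ = 1/√(1 − (21/29)²) = 29/20 = 1.450. B: γ = 1/√(1 − 0.598²) = 1/√0.6424 = 1.248.
τ_A/τ_B = γ_B/γ_A = 1.248/1.450 = 0.8605, so τ_A/τ_B = 0.8605.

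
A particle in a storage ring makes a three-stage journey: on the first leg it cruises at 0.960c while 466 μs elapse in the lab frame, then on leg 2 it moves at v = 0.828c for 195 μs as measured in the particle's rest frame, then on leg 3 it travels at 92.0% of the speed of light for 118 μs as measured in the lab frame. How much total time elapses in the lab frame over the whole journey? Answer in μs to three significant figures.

Leg 1: 466 μs is already measured in the lab frame.
Leg 2: γ = 1/√(1 − 0.828²) = 1/√0.3144 = 1.783; Δt_2 = 1.783 × 195 = 347.8 μs.
Leg 3: 118 μs is already measured in the lab frame.
Total: 466.0 + 347.8 + 118.0 μs.

Δt = 932 μs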